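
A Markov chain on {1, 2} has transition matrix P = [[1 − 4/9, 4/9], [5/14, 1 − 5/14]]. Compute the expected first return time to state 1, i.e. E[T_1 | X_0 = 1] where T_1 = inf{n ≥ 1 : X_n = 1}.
E[T_1 | X_0 = 1] = 1/π_1 = 101/45

For an irreducible recurrent Markov chain with stationary distribution π, E[T_i | X_0 = i] = 1/π_i (Kac's formula). Here π_1 = (5/14)/(4/9 + 5/14) = (5/14)/(101/126) = 45/101, so E[T_1 | X_0 = 1] = 1/π_1 = (4/9 + 5/14)/(5/14) = (101/126)/(5/14) = 101/45.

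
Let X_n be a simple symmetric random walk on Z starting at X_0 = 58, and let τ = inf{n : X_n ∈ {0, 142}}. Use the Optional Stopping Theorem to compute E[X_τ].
E[X_τ] = 58

X_n is a martingale and τ is a bounded-mean stopping time (indeed τ is finite a.s. with bounded expectation since the walk is in a bounded region). By the OST, E[X_τ] = E[X_0] = 58. Equivalently: E[X_τ] = 142 · P(hit 142 first) + 0 · P(hit 0 first) = 142 · (58/142) = 58.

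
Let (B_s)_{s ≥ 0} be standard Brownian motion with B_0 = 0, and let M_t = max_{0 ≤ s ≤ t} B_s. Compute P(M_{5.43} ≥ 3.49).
P(M_{5.43} ≥ 3.49) = 2·P(B_{5.43} ≥ 3.49) = 2(1 − Φ(3.49/√5.43)) ≈ 0.1342

By the reflection principle for Brownian motion, P(M_t ≥ a) = 2 · P(B_t ≥ a) for a ≥ 0. Since B_t ~ N(0, t), P(B_t ≥ 3.49) = 1 − Φ(3.49/√t) = 1 − Φ(3.49/√5.43) = 1 − Φ(1.4977). So
  P(M_{5.43} ≥ 3.49) = 2(1 − Φ(1.4977)) ≈ 0.1342.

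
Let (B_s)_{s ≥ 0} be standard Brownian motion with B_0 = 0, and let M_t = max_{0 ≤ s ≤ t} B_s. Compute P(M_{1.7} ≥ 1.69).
P(M_{1.7} ≥ 1.69) = 2·P(B_{1.7} ≥ 1.69) = 2(1 − Φ(1.69/√1.7)) ≈ 0.1949

By the reflection principle for Brownian motion, P(M_t ≥ a) = 2 · P(B_t ≥ a) for a ≥ 0. Since B_t ~ N(0, t), P(B_t ≥ 1.69) = 1 − Φ(1.69/√t) = 1 − Φ(1.69/√1.7) = 1 − Φ(1.2962). So
  P(M_{1.7} ≥ 1.69) = 2(1 − Φ(1.2962)) ≈ 0.1949.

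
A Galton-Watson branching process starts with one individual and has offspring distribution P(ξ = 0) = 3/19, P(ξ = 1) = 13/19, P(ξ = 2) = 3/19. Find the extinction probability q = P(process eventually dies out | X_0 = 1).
q = 1

Mean offspring μ = 0·3/19 + 1·13/19 + 2·3/19 = 1 ≤ 1. For μ ≤ 1 with offspring not concentrated at 1, the Galton-Watson process goes extinct almost surely, so q = 1.
(Algebraic check: The pgf is f(s) = 3/19 + 13/19·s + 3/19·s². The extinction probability q is the smallest fixed point of f in [0, 1]. Setting s = f(s):
  3/19·s² + (13/19 − 1)·s + 3/19 = 0
  3/19·s² − (3/19 + 3/19)·s + 3/19 = 0
which factors as (s − 1)·(3/19·s − 3/19) = 0, giving roots s = 1 and s = (3/19)/(3/19) = 1. Since 1 ≥ 1, the smallest root in [0, 1] is s = 1.)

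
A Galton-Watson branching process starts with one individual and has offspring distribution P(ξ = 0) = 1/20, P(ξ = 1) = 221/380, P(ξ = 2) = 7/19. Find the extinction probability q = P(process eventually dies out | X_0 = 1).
q = 19/140

The pgf is f(s) = 1/20 + 221/380·s + 7/19·s². The extinction probability q is the smallest fixed point of f in [0, 1]. Setting s = f(s):
  7/19·s² + (221/380 − 1)·s + 1/20 = 0
  7/19·s² − (1/20 + 7/19)·s + 1/20 = 0
which factors as (s − 1)·(7/19·s − 1/20) = 0, giving roots s = 1 and s = (1/20)/(7/19) = 19/140.
Mean offspring μ = 221/380 + 2·7/19 = 501/380 > 1 (supercritical), so q < 1. The extinction probability is the smaller root: q = (1/20)/(7/19) = 19/140.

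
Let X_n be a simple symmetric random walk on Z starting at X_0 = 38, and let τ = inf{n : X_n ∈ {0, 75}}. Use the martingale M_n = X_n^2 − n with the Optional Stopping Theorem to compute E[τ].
E[τ] = 1406

M_n = X_n^2 − n is a martingale (since E[X_{n+1}^2 | F_n] = X_n^2 + 1). By OST (τ has finite mean in a bounded region), E[M_τ] = E[M_0] = X_0^2 − 0 = 38^2 = 1444. Also E[M_τ] = E[X_τ^2] − E[τ]. The walk exits at 0 or 75, with P(hit 75 first) = 38/75, so E[X_τ^2] = 75^2 · 38/75 + 0 = 2850. Thus E[τ] = E[X_τ^2] − E[M_τ] = 2850 − 1444 = 1406 = 38(75 − 38) = 1406.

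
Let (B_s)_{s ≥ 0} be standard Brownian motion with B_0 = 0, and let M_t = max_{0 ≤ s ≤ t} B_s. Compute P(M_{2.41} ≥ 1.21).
P(M_{2.41} ≥ 1.21) = 2·P(B_{2.41} ≥ 1.21) = 2(1 − Φ(1.21/√2.41)) ≈ 0.4357

By the reflection principle for Brownian motion, P(M_t ≥ a) = 2 · P(B_t ≥ a) for a ≥ 0. Since B_t ~ N(0, t), P(B_t ≥ 1.21) = 1 − Φ(1.21/√t) = 1 − Φ(1.21/√2.41) = 1 − Φ(0.7794). So
  P(M_{2.41} ≥ 1.21) = 2(1 − Φ(0.7794)) ≈ 0.4357.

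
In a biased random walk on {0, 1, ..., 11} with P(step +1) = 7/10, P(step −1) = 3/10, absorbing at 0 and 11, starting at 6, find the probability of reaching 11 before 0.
P(hit 11 before 0) = (1 − (3/7)^6) / (1 − (3/7)^11) = 491268610/494287399

Let u_k denote P(reach 11 before 0 | start at k). Boundary: u_0 = 0, u_11 = 1. Recurrence: u_k = 7/10·u_{k+1} + 3/10·u_{k-1} for 1 ≤ k ≤ 10. Try u_k = A + B·r^k with r = q/p = (3/10)/(7/10) = 3/7. Substitution satisfies the recurrence; boundary conditions give:
  u_k = (1 − r^k) / (1 − r^N) = (1 − (3/7)^6) / (1 − (3/7)^11) = 491268610/494287399.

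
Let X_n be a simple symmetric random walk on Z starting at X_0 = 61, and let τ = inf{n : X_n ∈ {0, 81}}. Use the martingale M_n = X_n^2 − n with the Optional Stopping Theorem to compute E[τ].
E[τ] = 1220

M_n = X_n^2 − n is a martingale (since E[X_{n+1}^2 | F_n] = X_n^2 + 1). By OST (τ has finite mean in a bounded region), E[M_τ] = E[M_0] = X_0^2 − 0 = 61^2 = 3721. Also E[M_τ] = E[X_τ^2] − E[τ]. The walk exits at 0 or 81, with P(hit 81 first) = 61/81, so E[X_τ^2] = 81^2 · 61/81 + 0 = 4941. Thus E[τ] = E[X_τ^2] − E[M_τ] = 4941 − 3721 = 1220 = 61(81 − 61) = 1220.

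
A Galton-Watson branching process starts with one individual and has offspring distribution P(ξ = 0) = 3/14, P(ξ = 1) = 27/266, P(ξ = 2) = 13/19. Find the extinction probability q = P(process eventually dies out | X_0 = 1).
q = 57/182

The pgf is f(s) = 3/14 + 27/266·s + 13/19·s². The extinction probability q is the smallest fixed point of f in [0, 1]. Setting s = f(s):
  13/19·s² + (27/266 − 1)·s + 3/14 = 0
  13/19·s² − (3/14 + 13/19)·s + 3/14 = 0
which factors as (s − 1)·(13/19·s − 3/14) = 0, giving roots s = 1 and s = (3/14)/(13/19) = 57/182.
Mean offspring μ = 27/266 + 2·13/19 = 391/266 > 1 (supercritical), so q < 1. The extinction probability is the smaller root: q = (3/14)/(13/19) = 57/182.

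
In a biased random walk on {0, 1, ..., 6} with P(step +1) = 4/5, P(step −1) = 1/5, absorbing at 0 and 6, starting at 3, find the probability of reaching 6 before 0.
P(hit 6 before 0) = (1 − (1/4)^3) / (1 − (1/4)^6) = 64/65

Let u_k denote P(reach 6 before 0 | start at k). Boundary: u_0 = 0, u_6 = 1. Recurrence: u_k = 4/5·u_{k+1} + 1/5·u_{k-1} for 1 ≤ k ≤ 5. Try u_k = A + B·r^k with r = q/p = (1/5)/(4/5) = 1/4. Substitution satisfies the recurrence; boundary conditions give:
  u_k = (1 − r^k) / (1 − r^N) = (1 − (1/4)^3) / (1 − (1/4)^6) = 64/65.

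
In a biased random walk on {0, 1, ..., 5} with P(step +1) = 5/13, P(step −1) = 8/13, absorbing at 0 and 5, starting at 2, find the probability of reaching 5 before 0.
P(hit 5 before 0) = (1 − (8/5)^2) / (1 − (8/5)^5) = 1625/9881

Let u_k denote P(reach 5 before 0 | start at k). Boundary: u_0 = 0, u_5 = 1. Recurrence: u_k = 5/13·u_{k+1} + 8/13·u_{k-1} for 1 ≤ k ≤ 4. Try u_k = A + B·r^k with r = q/p = (8/13)/(5/13) = 8/5. Substitution satisfies the recurrence; boundary conditions give:
  u_k = (1 − r^k) / (1 − r^N) = (1 − (8/5)^2) / (1 − (8/5)^5) = 1625/9881.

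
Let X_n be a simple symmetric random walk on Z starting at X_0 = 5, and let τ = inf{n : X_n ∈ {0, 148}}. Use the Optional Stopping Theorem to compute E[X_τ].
E[X_τ] = 5

X_n is a martingale and τ is a bounded-mean stopping time (indeed τ is finite a.s. with bounded expectation since the walk is in a bounded region). By the OST, E[X_τ] = E[X_0] = 5. Equivalently: E[X_τ] = 148 · P(hit 148 first) + 0 · P(hit 0 first) = 148 · (5/148) = 5.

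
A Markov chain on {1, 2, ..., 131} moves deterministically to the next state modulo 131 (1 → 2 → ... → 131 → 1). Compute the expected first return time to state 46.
E[T_46 | X_0 = 46] = 131

The chain cycles deterministically, so starting at state 46 it returns in exactly 131 steps. Equivalently, the stationary distribution is uniform π_j = 1/131 for every state j, so by Kac's formula E[T_46] = 1/π_46 = 131.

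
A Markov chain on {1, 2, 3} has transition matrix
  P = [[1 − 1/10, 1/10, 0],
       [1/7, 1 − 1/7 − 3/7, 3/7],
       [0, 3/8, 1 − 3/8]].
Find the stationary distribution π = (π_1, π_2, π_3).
π = (2/5, 7/25, 8/25)

This is a birth-death chain on three states, which satisfies detailed balance: π_1 · P_{12} = π_2 · P_{21} and π_2 · P_{23} = π_3 · P_{32}.
From π_1 · 1/10 = π_2 · 1/7: π_2/π_1 = (1/10)/(1/7) = 7/10.
From π_2 · 3/7 = π_3 · 3/8: π_3/π_2 = (3/7)/(3/8) = 8/7.
Take π_1 proportional to 1; then unnormalized π = (1, 7/10, 4/5). Normalize by dividing by the sum 5/2:
  π = (2/5, 7/25, 8/25).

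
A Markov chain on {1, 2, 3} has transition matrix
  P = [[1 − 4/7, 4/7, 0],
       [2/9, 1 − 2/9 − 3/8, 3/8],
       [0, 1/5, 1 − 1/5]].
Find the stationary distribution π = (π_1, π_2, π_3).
π = (28/235, 72/235, 27/47)

This is a birth-death chain on three states, which satisfies detailed balance: π_1 · P_{12} = π_2 · P_{21} and π_2 · P_{23} = π_3 · P_{32}.
From π_1 · 4/7 = π_2 · 2/9: π_2/π_1 = (4/7)/(2/9) = 18/7.
From π_2 · 3/8 = π_3 · 1/5: π_3/π_2 = (3/8)/(1/5) = 15/8.
Take π_1 proportional to 1; then unnormalized π = (1, 18/7, 135/28). Normalize by dividing by the sum 235/28:
  π = (28/235, 72/235, 27/47).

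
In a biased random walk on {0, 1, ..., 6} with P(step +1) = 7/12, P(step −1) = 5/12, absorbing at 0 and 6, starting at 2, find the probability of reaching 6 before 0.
P(hit 6 before 0) = (1 − (5/7)^2) / (1 − (5/7)^6) = 2401/4251

Let u_k denote P(reach 6 before 0 | start at k). Boundary: u_0 = 0, u_6 = 1. Recurrence: u_k = 7/12·u_{k+1} + 5/12·u_{k-1} for 1 ≤ k ≤ 5. Try u_k = A + B·r^k with r = q/p = (5/12)/(7/12) = 5/7. Substitution satisfies the recurrence; boundary conditions give:
  u_k = (1 − r^k) / (1 − r^N) = (1 − (5/7)^2) / (1 − (5/7)^6) = 2401/4251.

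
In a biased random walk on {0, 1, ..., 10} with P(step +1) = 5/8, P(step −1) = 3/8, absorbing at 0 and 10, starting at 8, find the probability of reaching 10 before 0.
P(hit 10 before 0) = (1 − (3/5)^8) / (1 − (3/5)^10) = 600100/606661

Let u_k denote P(reach 10 before 0 | start at k). Boundary: u_0 = 0, u_10 = 1. Recurrence: u_k = 5/8·u_{k+1} + 3/8·u_{k-1} for 1 ≤ k ≤ 9. Try u_k = A + B·r^k with r = q/p = (3/8)/(5/8) = 3/5. Substitution satisfies the recurrence; boundary conditions give:
  u_k = (1 − r^k) / (1 − r^N) = (1 − (3/5)^8) / (1 − (3/5)^10) = 600100/606661.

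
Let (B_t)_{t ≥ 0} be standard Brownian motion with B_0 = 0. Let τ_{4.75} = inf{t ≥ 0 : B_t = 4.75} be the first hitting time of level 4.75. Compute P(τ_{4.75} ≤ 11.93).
P(τ_{4.75} ≤ 11.93) = 2(1 − Φ(4.75/√11.93)) = 2(1 − Φ(1.3752)) ≈ 0.1691

By the reflection principle for standard BM, P(τ_b ≤ t) = 2 · P(B_t ≥ b). Since B_t ~ N(0, t), P(B_t ≥ 4.75) = 1 − Φ(4.75/√t) = 1 − Φ(4.75/√11.93) = 1 − Φ(1.3752) ≈ 0.08453. Doubling: P(τ_{4.75} ≤ 11.93) ≈ 2 · 0.08453 = 0.16906 ≈ 0.1691.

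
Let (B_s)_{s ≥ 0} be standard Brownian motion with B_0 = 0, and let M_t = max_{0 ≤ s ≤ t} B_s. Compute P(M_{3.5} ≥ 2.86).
P(M_{3.5} ≥ 2.86) = 2·P(B_{3.5} ≥ 2.86) = 2(1 − Φ(2.86/√3.5)) ≈ 0.1263

By the reflection principle for Brownian motion, P(M_t ≥ a) = 2 · P(B_t ≥ a) for a ≥ 0. Since B_t ~ N(0, t), P(B_t ≥ 2.86) = 1 − Φ(2.86/√t) = 1 − Φ(2.86/√3.5) = 1 − Φ(1.5287). So
  P(M_{3.5} ≥ 2.86) = 2(1 − Φ(1.5287)) ≈ 0.1263.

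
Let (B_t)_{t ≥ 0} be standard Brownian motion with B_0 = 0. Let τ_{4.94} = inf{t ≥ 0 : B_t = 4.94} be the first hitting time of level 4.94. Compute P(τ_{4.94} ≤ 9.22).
P(τ_{4.94} ≤ 9.22) = 2(1 − Φ(4.94/√9.22)) = 2(1 − Φ(1.6269)) ≈ 0.1038

By the reflection principle for standard BM, P(τ_b ≤ t) = 2 · P(B_t ≥ b). Since B_t ~ N(0, t), P(B_t ≥ 4.94) = 1 − Φ(4.94/√t) = 1 − Φ(4.94/√9.22) = 1 − Φ(1.6269) ≈ 0.05188. Doubling: P(τ_{4.94} ≤ 9.22) ≈ 2 · 0.05188 = 0.10376 ≈ 0.1038.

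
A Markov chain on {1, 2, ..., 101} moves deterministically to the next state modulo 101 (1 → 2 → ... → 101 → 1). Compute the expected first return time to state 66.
E[T_66 | X_0 = 66] = 101

The chain cycles deterministically, so starting at state 66 it returns in exactly 101 steps. Equivalently, the stationary distribution is uniform π_j = 1/101 for every state j, so by Kac's formula E[T_66] = 1/π_66 = 101.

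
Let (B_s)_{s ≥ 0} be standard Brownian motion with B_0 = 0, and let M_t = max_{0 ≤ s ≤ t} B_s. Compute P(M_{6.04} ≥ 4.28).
P(M_{6.04} ≥ 4.28) = 2·P(B_{6.04} ≥ 4.28) = 2(1 − Φ(4.28/√6.04)) ≈ 0.0816

By the reflection principle for Brownian motion, P(M_t ≥ a) = 2 · P(B_t ≥ a) for a ≥ 0. Since B_t ~ N(0, t), P(B_t ≥ 4.28) = 1 − Φ(4.28/√t) = 1 − Φ(4.28/√6.04) = 1 − Φ(1.7415). So
  P(M_{6.04} ≥ 4.28) = 2(1 − Φ(1.7415)) ≈ 0.0816.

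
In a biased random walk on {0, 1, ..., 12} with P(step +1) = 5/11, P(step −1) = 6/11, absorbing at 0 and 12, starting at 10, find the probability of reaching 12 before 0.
P(hit 12 before 0) = (1 − (6/5)^10) / (1 − (6/5)^12) = 115228525/175694701

Let u_k denote P(reach 12 before 0 | start at k). Boundary: u_0 = 0, u_12 = 1. Recurrence: u_k = 5/11·u_{k+1} + 6/11·u_{k-1} for 1 ≤ k ≤ 11. Try u_k = A + B·r^k with r = q/p = (6/11)/(5/11) = 6/5. Substitution satisfies the recurrence; boundary conditions give:
  u_k = (1 − r^k) / (1 − r^N) = (1 − (6/5)^10) / (1 − (6/5)^12) = 115228525/175694701.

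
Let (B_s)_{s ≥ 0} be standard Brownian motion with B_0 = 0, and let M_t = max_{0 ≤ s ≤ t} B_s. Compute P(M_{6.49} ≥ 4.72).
P(M_{6.49} ≥ 4.72) = 2·P(B_{6.49} ≥ 4.72) = 2(1 − Φ(4.72/√6.49)) ≈ 0.0639

By the reflection principle for Brownian motion, P(M_t ≥ a) = 2 · P(B_t ≥ a) for a ≥ 0. Since B_t ~ N(0, t), P(B_t ≥ 4.72) = 1 − Φ(4.72/√t) = 1 − Φ(4.72/√6.49) = 1 − Φ(1.8528). So
  P(M_{6.49} ≥ 4.72) = 2(1 − Φ(1.8528)) ≈ 0.0639.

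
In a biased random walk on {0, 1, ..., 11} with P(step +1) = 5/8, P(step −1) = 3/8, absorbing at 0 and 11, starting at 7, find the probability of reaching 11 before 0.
P(hit 11 before 0) = (1 − (3/5)^7) / (1 − (3/5)^11) = 23730625/24325489

Let u_k denote P(reach 11 before 0 | start at k). Boundary: u_0 = 0, u_11 = 1. Recurrence: u_k = 5/8·u_{k+1} + 3/8·u_{k-1} for 1 ≤ k ≤ 10. Try u_k = A + B·r^k with r = q/p = (3/8)/(5/8) = 3/5. Substitution satisfies the recurrence; boundary conditions give:
  u_k = (1 − r^k) / (1 − r^N) = (1 − (3/5)^7) / (1 − (3/5)^11) = 23730625/24325489.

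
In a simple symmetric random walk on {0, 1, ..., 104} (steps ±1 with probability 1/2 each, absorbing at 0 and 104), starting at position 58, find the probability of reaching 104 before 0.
P(hit 104 before 0) = 58/104 = 29/52

Let u_k = P(hit 104 before 0 | start at k). Then u_0 = 0, u_104 = 1, and u_k = u_{k-1}/2 + u_{k+1}/2 for 1 ≤ k ≤ 103. This harmonic recurrence is solved by u_k = k/104, giving u_58 = 58/104 = 29/52.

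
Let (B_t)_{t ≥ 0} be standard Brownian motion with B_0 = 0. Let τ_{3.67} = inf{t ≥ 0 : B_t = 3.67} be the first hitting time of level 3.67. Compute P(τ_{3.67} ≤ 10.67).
P(τ_{3.67} ≤ 10.67) = 2(1 − Φ(3.67/√10.67)) = 2(1 − Φ(1.1235)) ≈ 0.2612

By the reflection principle for standard BM, P(τ_b ≤ t) = 2 · P(B_t ≥ b). Since B_t ~ N(0, t), P(B_t ≥ 3.67) = 1 − Φ(3.67/√t) = 1 − Φ(3.67/√10.67) = 1 − Φ(1.1235) ≈ 0.13061. Doubling: P(τ_{3.67} ≤ 10.67) ≈ 2 · 0.13061 = 0.26122 ≈ 0.2612.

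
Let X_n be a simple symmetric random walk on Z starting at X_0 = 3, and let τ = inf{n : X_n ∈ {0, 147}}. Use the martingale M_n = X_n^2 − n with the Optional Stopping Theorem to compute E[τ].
E[τ] = 432

M_n = X_n^2 − n is a martingale (since E[X_{n+1}^2 | F_n] = X_n^2 + 1). By OST (τ has finite mean in a bounded region), E[M_τ] = E[M_0] = X_0^2 − 0 = 3^2 = 9. Also E[M_τ] = E[X_τ^2] − E[τ]. The walk exits at 0 or 147, with P(hit 147 first) = 3/147, so E[X_τ^2] = 147^2 · 3/147 + 0 = 441. Thus E[τ] = E[X_τ^2] − E[M_τ] = 441 − 9 = 432 = 3(147 − 3) = 432.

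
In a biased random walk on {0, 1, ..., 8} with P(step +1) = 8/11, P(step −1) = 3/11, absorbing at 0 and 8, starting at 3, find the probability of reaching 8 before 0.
P(hit 8 before 0) = (1 − (3/8)^3) / (1 − (3/8)^8) = 3178496/3354131

Let u_k denote P(reach 8 before 0 | start at k). Boundary: u_0 = 0, u_8 = 1. Recurrence: u_k = 8/11·u_{k+1} + 3/11·u_{k-1} for 1 ≤ k ≤ 7. Try u_k = A + B·r^k with r = q/p = (3/11)/(8/11) = 3/8. Substitution satisfies the recurrence; boundary conditions give:
  u_k = (1 − r^k) / (1 − r^N) = (1 − (3/8)^3) / (1 − (3/8)^8) = 3178496/3354131.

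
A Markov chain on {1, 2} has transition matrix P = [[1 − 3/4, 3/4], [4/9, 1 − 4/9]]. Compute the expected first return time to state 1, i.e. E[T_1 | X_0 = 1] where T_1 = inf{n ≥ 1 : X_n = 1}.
E[T_1 | X_0 = 1] = 1/π_1 = 43/16

For an irreducible recurrent Markov chain with stationary distribution π, E[T_i | X_0 = i] = 1/π_i (Kac's formula). Here π_1 = (4/9)/(3/4 + 4/9) = (4/9)/(43/36) = 16/43, so E[T_1 | X_0 = 1] = 1/π_1 = (3/4 + 4/9)/(4/9) = (43/36)/(4/9) = 43/16.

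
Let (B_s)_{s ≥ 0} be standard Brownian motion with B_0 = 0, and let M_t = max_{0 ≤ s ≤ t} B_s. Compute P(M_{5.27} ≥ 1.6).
P(M_{5.27} ≥ 1.6) = 2·P(B_{5.27} ≥ 1.6) = 2(1 − Φ(1.6/√5.27)) ≈ 0.4858

By the reflection principle for Brownian motion, P(M_t ≥ a) = 2 · P(B_t ≥ a) for a ≥ 0. Since B_t ~ N(0, t), P(B_t ≥ 1.6) = 1 − Φ(1.6/√t) = 1 − Φ(1.6/√5.27) = 1 − Φ(0.6970). So
  P(M_{5.27} ≥ 1.6) = 2(1 − Φ(0.6970)) ≈ 0.4858.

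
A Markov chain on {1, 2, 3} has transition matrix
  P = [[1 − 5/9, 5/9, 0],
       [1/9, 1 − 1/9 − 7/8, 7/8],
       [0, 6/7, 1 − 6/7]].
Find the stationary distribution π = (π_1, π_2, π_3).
π = (48/533, 240/533, 245/533)

This is a birth-death chain on three states, which satisfies detailed balance: π_1 · P_{12} = π_2 · P_{21} and π_2 · P_{23} = π_3 · P_{32}.
From π_1 · 5/9 = π_2 · 1/9: π_2/π_1 = (5/9)/(1/9) = 5.
From π_2 · 7/8 = π_3 · 6/7: π_3/π_2 = (7/8)/(6/7) = 49/48.
Take π_1 proportional to 1; then unnormalized π = (1, 5, 245/48). Normalize by dividing by the sum 533/48:
  π = (48/533, 240/533, 245/533).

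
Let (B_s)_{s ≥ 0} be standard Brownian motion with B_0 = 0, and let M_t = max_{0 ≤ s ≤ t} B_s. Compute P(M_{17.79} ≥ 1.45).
P(M_{17.79} ≥ 1.45) = 2·P(B_{17.79} ≥ 1.45) = 2(1 − Φ(1.45/√17.79)) ≈ 0.7310

By the reflection principle for Brownian motion, P(M_t ≥ a) = 2 · P(B_t ≥ a) for a ≥ 0. Since B_t ~ N(0, t), P(B_t ≥ 1.45) = 1 − Φ(1.45/√t) = 1 − Φ(1.45/√17.79) = 1 − Φ(0.3438). So
  P(M_{17.79} ≥ 1.45) = 2(1 − Φ(0.3438)) ≈ 0.7310.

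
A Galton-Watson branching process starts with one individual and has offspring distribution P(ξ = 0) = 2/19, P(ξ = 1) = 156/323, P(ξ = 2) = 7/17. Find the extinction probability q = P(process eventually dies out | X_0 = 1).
q = 34/133

The pgf is f(s) = 2/19 + 156/323·s + 7/17·s². The extinction probability q is the smallest fixed point of f in [0, 1]. Setting s = f(s):
  7/17·s² + (156/323 − 1)·s + 2/19 = 0
  7/17·s² − (2/19 + 7/17)·s + 2/19 = 0
which factors as (s − 1)·(7/17·s − 2/19) = 0, giving roots s = 1 and s = (2/19)/(7/17) = 34/133.
Mean offspring μ = 156/323 + 2·7/17 = 422/323 > 1 (supercritical), so q < 1. The extinction probability is the smaller root: q = (2/19)/(7/17) = 34/133.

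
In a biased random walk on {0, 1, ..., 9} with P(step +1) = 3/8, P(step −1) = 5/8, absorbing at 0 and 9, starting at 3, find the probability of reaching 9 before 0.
P(hit 9 before 0) = (1 − (5/3)^3) / (1 − (5/3)^9) = 729/19729

Let u_k denote P(reach 9 before 0 | start at k). Boundary: u_0 = 0, u_9 = 1. Recurrence: u_k = 3/8·u_{k+1} + 5/8·u_{k-1} for 1 ≤ k ≤ 8. Try u_k = A + B·r^k with r = q/p = (5/8)/(3/8) = 5/3. Substitution satisfies the recurrence; boundary conditions give:
  u_k = (1 − r^k) / (1 − r^N) = (1 − (5/3)^3) / (1 − (5/3)^9) = 729/19729.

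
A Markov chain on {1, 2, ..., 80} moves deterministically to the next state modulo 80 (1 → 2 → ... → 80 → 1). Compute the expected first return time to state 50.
E[T_50 | X_0 = 50] = 80

The chain cycles deterministically, so starting at state 50 it returns in exactly 80 steps. Equivalently, the stationary distribution is uniform π_j = 1/80 for every state j, so by Kac's formula E[T_50] = 1/π_50 = 80.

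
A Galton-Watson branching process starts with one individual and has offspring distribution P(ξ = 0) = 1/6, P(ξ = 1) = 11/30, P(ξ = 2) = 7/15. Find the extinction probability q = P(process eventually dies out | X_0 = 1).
q = 5/14

The pgf is f(s) = 1/6 + 11/30·s + 7/15·s². The extinction probability q is the smallest fixed point of f in [0, 1]. Setting s = f(s):
  7/15·s² + (11/30 − 1)·s + 1/6 = 0
  7/15·s² − (1/6 + 7/15)·s + 1/6 = 0
which factors as (s − 1)·(7/15·s − 1/6) = 0, giving roots s = 1 and s = (1/6)/(7/15) = 5/14.
Mean offspring μ = 11/30 + 2·7/15 = 13/10 > 1 (supercritical), so q < 1. The extinction probability is the smaller root: q = (1/6)/(7/15) = 5/14.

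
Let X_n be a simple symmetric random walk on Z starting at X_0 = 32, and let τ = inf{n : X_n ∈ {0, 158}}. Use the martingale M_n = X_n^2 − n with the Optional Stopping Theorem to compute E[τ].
E[τ] = 4032

M_n = X_n^2 − n is a martingale (since E[X_{n+1}^2 | F_n] = X_n^2 + 1). By OST (τ has finite mean in a bounded region), E[M_τ] = E[M_0] = X_0^2 − 0 = 32^2 = 1024. Also E[M_τ] = E[X_τ^2] − E[τ]. The walk exits at 0 or 158, with P(hit 158 first) = 32/158, so E[X_τ^2] = 158^2 · 32/158 + 0 = 5056. Thus E[τ] = E[X_τ^2] − E[M_τ] = 5056 − 1024 = 4032 = 32(158 − 32) = 4032.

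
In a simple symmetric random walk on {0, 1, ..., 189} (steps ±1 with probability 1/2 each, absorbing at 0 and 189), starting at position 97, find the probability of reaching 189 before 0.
P(hit 189 before 0) = 97/189

Let u_k = P(hit 189 before 0 | start at k). Then u_0 = 0, u_189 = 1, and u_k = u_{k-1}/2 + u_{k+1}/2 for 1 ≤ k ≤ 188. This harmonic recurrence is solved by u_k = k/189, giving u_97 = 97/189.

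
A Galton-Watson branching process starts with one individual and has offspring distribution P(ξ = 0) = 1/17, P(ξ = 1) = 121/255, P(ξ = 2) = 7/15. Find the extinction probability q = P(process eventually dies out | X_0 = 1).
q = 15/119

The pgf is f(s) = 1/17 + 121/255·s + 7/15·s². The extinction probability q is the smallest fixed point of f in [0, 1]. Setting s = f(s):
  7/15·s² + (121/255 − 1)·s + 1/17 = 0
  7/15·s² − (1/17 + 7/15)·s + 1/17 = 0
which factors as (s − 1)·(7/15·s − 1/17) = 0, giving roots s = 1 and s = (1/17)/(7/15) = 15/119.
Mean offspring μ = 121/255 + 2·7/15 = 359/255 > 1 (supercritical), so q < 1. The extinction probability is the smaller root: q = (1/17)/(7/15) = 15/119.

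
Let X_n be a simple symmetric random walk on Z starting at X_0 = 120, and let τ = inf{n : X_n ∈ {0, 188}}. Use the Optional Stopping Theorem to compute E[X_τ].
E[X_τ] = 120

X_n is a martingale and τ is a bounded-mean stopping time (indeed τ is finite a.s. with bounded expectation since the walk is in a bounded region). By the OST, E[X_τ] = E[X_0] = 120. Equivalently: E[X_τ] = 188 · P(hit 188 first) + 0 · P(hit 0 first) = 188 · (120/188) = 120.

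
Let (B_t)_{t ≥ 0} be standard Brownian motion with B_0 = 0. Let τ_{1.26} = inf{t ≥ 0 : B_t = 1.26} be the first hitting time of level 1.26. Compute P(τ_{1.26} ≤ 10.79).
P(τ_{1.26} ≤ 10.79) = 2(1 − Φ(1.26/√10.79)) = 2(1 − Φ(0.3836)) ≈ 0.7013

By the reflection principle for standard BM, P(τ_b ≤ t) = 2 · P(B_t ≥ b). Since B_t ~ N(0, t), P(B_t ≥ 1.26) = 1 − Φ(1.26/√t) = 1 − Φ(1.26/√10.79) = 1 − Φ(0.3836) ≈ 0.35064. Doubling: P(τ_{1.26} ≤ 10.79) ≈ 2 · 0.35064 = 0.70128 ≈ 0.7013.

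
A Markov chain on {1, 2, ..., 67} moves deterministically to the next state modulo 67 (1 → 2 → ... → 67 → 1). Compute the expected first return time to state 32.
E[T_32 | X_0 = 32] = 67

The chain cycles deterministically, so starting at state 32 it returns in exactly 67 steps. Equivalently, the stationary distribution is uniform π_j = 1/67 for every state j, so by Kac's formula E[T_32] = 1/π_32 = 67.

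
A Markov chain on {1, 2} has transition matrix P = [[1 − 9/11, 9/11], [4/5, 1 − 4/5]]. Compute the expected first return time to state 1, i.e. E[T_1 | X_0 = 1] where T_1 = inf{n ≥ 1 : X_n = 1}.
E[T_1 | X_0 = 1] = 1/π_1 = 89/44

For an irreducible recurrent Markov chain with stationary distribution π, E[T_i | X_0 = i] = 1/π_i (Kac's formula). Here π_1 = (4/5)/(9/11 + 4/5) = (4/5)/(89/55) = 44/89, so E[T_1 | X_0 = 1] = 1/π_1 = (9/11 + 4/5)/(4/5) = (89/55)/(4/5) = 89/44.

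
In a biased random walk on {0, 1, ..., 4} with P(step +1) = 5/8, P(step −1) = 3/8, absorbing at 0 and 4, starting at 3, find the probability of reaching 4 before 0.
P(hit 4 before 0) = (1 − (3/5)^3) / (1 − (3/5)^4) = 245/272

Let u_k denote P(reach 4 before 0 | start at k). Boundary: u_0 = 0, u_4 = 1. Recurrence: u_k = 5/8·u_{k+1} + 3/8·u_{k-1} for 1 ≤ k ≤ 3. Try u_k = A + B·r^k with r = q/p = (3/8)/(5/8) = 3/5. Substitution satisfies the recurrence; boundary conditions give:
  u_k = (1 − r^k) / (1 − r^N) = (1 − (3/5)^3) / (1 − (3/5)^4) = 245/272.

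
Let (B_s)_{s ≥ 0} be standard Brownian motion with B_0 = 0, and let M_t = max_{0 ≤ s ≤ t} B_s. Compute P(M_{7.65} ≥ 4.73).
P(M_{7.65} ≥ 4.73) = 2·P(B_{7.65} ≥ 4.73) = 2(1 − Φ(4.73/√7.65)) ≈ 0.0872

By the reflection principle for Brownian motion, P(M_t ≥ a) = 2 · P(B_t ≥ a) for a ≥ 0. Since B_t ~ N(0, t), P(B_t ≥ 4.73) = 1 − Φ(4.73/√t) = 1 − Φ(4.73/√7.65) = 1 − Φ(1.7101). So
  P(M_{7.65} ≥ 4.73) = 2(1 − Φ(1.7101)) ≈ 0.0872.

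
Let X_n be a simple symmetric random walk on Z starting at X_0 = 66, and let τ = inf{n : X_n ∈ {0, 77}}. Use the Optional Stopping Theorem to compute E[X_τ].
E[X_τ] = 66

X_n is a martingale and τ is a bounded-mean stopping time (indeed τ is finite a.s. with bounded expectation since the walk is in a bounded region). By the OST, E[X_τ] = E[X_0] = 66. Equivalently: E[X_τ] = 77 · P(hit 77 first) + 0 · P(hit 0 first) = 77 · (66/77) = 66.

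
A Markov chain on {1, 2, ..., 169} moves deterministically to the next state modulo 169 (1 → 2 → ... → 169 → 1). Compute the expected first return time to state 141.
E[T_141 | X_0 = 141] = 169

The chain cycles deterministically, so starting at state 141 it returns in exactly 169 steps. Equivalently, the stationary distribution is uniform π_j = 1/169 for every state j, so by Kac's formula E[T_141] = 1/π_141 = 169.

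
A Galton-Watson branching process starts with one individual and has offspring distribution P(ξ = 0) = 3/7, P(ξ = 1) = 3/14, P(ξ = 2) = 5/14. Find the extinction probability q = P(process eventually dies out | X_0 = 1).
q = 1

Mean offspring μ = 0·3/7 + 1·3/14 + 2·5/14 = 13/14 ≤ 1. For μ ≤ 1 with offspring not concentrated at 1, the Galton-Watson process goes extinct almost surely, so q = 1.
(Algebraic check: The pgf is f(s) = 3/7 + 3/14·s + 5/14·s². The extinction probability q is the smallest fixed point of f in [0, 1]. Setting s = f(s):
  5/14·s² + (3/14 − 1)·s + 3/7 = 0
  5/14·s² − (3/7 + 5/14)·s + 3/7 = 0
which factors as (s − 1)·(5/14·s − 3/7) = 0, giving roots s = 1 and s = (3/7)/(5/14) = 6/5. Since 6/5 ≥ 1, the smallest root in [0, 1] is s = 1.)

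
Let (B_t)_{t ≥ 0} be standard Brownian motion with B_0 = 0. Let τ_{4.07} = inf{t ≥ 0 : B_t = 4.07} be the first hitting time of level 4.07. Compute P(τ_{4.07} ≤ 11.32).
P(τ_{4.07} ≤ 11.32) = 2(1 − Φ(4.07/√11.32)) = 2(1 − Φ(1.2097)) ≈ 0.2264

By the reflection principle for standard BM, P(τ_b ≤ t) = 2 · P(B_t ≥ b). Since B_t ~ N(0, t), P(B_t ≥ 4.07) = 1 − Φ(4.07/√t) = 1 − Φ(4.07/√11.32) = 1 − Φ(1.2097) ≈ 0.11320. Doubling: P(τ_{4.07} ≤ 11.32) ≈ 2 · 0.11320 = 0.22640 ≈ 0.2264.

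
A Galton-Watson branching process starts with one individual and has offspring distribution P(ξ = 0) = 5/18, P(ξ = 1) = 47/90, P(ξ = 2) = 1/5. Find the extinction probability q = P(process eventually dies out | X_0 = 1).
q = 1

Mean offspring μ = 0·5/18 + 1·47/90 + 2·1/5 = 83/90 ≤ 1. For μ ≤ 1 with offspring not concentrated at 1, the Galton-Watson process goes extinct almost surely, so q = 1.
(Algebraic check: The pgf is f(s) = 5/18 + 47/90·s + 1/5·s². The extinction probability q is the smallest fixed point of f in [0, 1]. Setting s = f(s):
  1/5·s² + (47/90 − 1)·s + 5/18 = 0
  1/5·s² − (5/18 + 1/5)·s + 5/18 = 0
which factors as (s − 1)·(1/5·s − 5/18) = 0, giving roots s = 1 and s = (5/18)/(1/5) = 25/18. Since 25/18 ≥ 1, the smallest root in [0, 1] is s = 1.)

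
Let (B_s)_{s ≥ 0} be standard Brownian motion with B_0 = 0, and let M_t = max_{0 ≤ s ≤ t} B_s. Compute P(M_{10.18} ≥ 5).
P(M_{10.18} ≥ 5) = 2·P(B_{10.18} ≥ 5) = 2(1 − Φ(5/√10.18)) ≈ 0.1171

By the reflection principle for Brownian motion, P(M_t ≥ a) = 2 · P(B_t ≥ a) for a ≥ 0. Since B_t ~ N(0, t), P(B_t ≥ 5) = 1 − Φ(5/√t) = 1 − Φ(5/√10.18) = 1 − Φ(1.5671). So
  P(M_{10.18} ≥ 5) = 2(1 − Φ(1.5671)) ≈ 0.1171.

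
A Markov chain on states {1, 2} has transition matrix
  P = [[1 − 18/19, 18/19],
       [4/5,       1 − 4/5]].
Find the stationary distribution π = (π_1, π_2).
π_1 = 38/83, π_2 = 45/83

Solve πP = π with π_1 + π_2 = 1. From πP = π: π_1 · (1 − 18/19) + π_2 · 4/5 = π_1 ⇒ π_2 · 4/5 = π_1 · 18/19 ⇒ π_2/π_1 = (18/19)/(4/5) = 45/38. Together with π_1 + π_2 = 1:
  π_1 = (4/5)/(18/19 + 4/5) = (4/5)/(166/95) = 38/83,
  π_2 = (18/19)/(18/19 + 4/5) = (18/19)/(166/95) = 45/83.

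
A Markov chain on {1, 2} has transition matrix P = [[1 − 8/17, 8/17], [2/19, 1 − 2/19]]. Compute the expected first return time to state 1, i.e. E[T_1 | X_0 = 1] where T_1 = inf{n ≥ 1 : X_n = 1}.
E[T_1 | X_0 = 1] = 1/π_1 = 93/17

For an irreducible recurrent Markov chain with stationary distribution π, E[T_i | X_0 = i] = 1/π_i (Kac's formula). Here π_1 = (2/19)/(8/17 + 2/19) = (2/19)/(186/323) = 17/93, so E[T_1 | X_0 = 1] = 1/π_1 = (8/17 + 2/19)/(2/19) = (186/323)/(2/19) = 93/17.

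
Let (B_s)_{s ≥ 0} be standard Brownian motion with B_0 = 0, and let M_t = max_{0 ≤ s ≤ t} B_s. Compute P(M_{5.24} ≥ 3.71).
P(M_{5.24} ≥ 3.71) = 2·P(B_{5.24} ≥ 3.71) = 2(1 − Φ(3.71/√5.24)) ≈ 0.1051

By the reflection principle for Brownian motion, P(M_t ≥ a) = 2 · P(B_t ≥ a) for a ≥ 0. Since B_t ~ N(0, t), P(B_t ≥ 3.71) = 1 − Φ(3.71/√t) = 1 − Φ(3.71/√5.24) = 1 − Φ(1.6207). So
  P(M_{5.24} ≥ 3.71) = 2(1 − Φ(1.6207)) ≈ 0.1051.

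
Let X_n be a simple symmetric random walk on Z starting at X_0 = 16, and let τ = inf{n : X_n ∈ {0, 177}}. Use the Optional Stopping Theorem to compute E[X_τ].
E[X_τ] = 16

X_n is a martingale and τ is a bounded-mean stopping time (indeed τ is finite a.s. with bounded expectation since the walk is in a bounded region). By the OST, E[X_τ] = E[X_0] = 16. Equivalently: E[X_τ] = 177 · P(hit 177 first) + 0 · P(hit 0 first) = 177 · (16/177) = 16.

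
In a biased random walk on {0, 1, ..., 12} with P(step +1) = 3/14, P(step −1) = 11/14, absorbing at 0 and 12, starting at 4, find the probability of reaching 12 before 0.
P(hit 12 before 0) = (1 − (11/3)^4) / (1 − (11/3)^12) = 6561/215551363

Let u_k denote P(reach 12 before 0 | start at k). Boundary: u_0 = 0, u_12 = 1. Recurrence: u_k = 3/14·u_{k+1} + 11/14·u_{k-1} for 1 ≤ k ≤ 11. Try u_k = A + B·r^k with r = q/p = (11/14)/(3/14) = 11/3. Substitution satisfies the recurrence; boundary conditions give:
  u_k = (1 − r^k) / (1 − r^N) = (1 − (11/3)^4) / (1 − (11/3)^12) = 6561/215551363.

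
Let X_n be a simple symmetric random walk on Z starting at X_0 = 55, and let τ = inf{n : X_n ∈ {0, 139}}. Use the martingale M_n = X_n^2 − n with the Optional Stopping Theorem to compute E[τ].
E[τ] = 4620

M_n = X_n^2 − n is a martingale (since E[X_{n+1}^2 | F_n] = X_n^2 + 1). By OST (τ has finite mean in a bounded region), E[M_τ] = E[M_0] = X_0^2 − 0 = 55^2 = 3025. Also E[M_τ] = E[X_τ^2] − E[τ]. The walk exits at 0 or 139, with P(hit 139 first) = 55/139, so E[X_τ^2] = 139^2 · 55/139 + 0 = 7645. Thus E[τ] = E[X_τ^2] − E[M_τ] = 7645 − 3025 = 4620 = 55(139 − 55) = 4620.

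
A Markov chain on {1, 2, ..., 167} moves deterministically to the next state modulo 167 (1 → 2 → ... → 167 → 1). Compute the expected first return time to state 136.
E[T_136 | X_0 = 136] = 167

The chain cycles deterministically, so starting at state 136 it returns in exactly 167 steps. Equivalently, the stationary distribution is uniform π_j = 1/167 for every state j, so by Kac's formula E[T_136] = 1/π_136 = 167.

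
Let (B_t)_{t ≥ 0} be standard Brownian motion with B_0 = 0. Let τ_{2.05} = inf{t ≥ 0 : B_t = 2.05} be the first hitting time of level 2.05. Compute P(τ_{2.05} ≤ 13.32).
P(τ_{2.05} ≤ 13.32) = 2(1 − Φ(2.05/√13.32)) = 2(1 − Φ(0.5617)) ≈ 0.5743

By the reflection principle for standard BM, P(τ_b ≤ t) = 2 · P(B_t ≥ b). Since B_t ~ N(0, t), P(B_t ≥ 2.05) = 1 − Φ(2.05/√t) = 1 − Φ(2.05/√13.32) = 1 − Φ(0.5617) ≈ 0.28716. Doubling: P(τ_{2.05} ≤ 13.32) ≈ 2 · 0.28716 = 0.57432 ≈ 0.5743.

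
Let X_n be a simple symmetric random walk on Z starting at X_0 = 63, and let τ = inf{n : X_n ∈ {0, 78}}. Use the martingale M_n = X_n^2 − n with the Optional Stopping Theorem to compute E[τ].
E[τ] = 945

M_n = X_n^2 − n is a martingale (since E[X_{n+1}^2 | F_n] = X_n^2 + 1). By OST (τ has finite mean in a bounded region), E[M_τ] = E[M_0] = X_0^2 − 0 = 63^2 = 3969. Also E[M_τ] = E[X_τ^2] − E[τ]. The walk exits at 0 or 78, with P(hit 78 first) = 63/78, so E[X_τ^2] = 78^2 · 63/78 + 0 = 4914. Thus E[τ] = E[X_τ^2] − E[M_τ] = 4914 − 3969 = 945 = 63(78 − 63) = 945.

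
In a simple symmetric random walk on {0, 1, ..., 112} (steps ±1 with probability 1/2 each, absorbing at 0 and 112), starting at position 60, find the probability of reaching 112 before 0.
P(hit 112 before 0) = 60/112 = 15/28

Let u_k = P(hit 112 before 0 | start at k). Then u_0 = 0, u_112 = 1, and u_k = u_{k-1}/2 + u_{k+1}/2 for 1 ≤ k ≤ 111. This harmonic recurrence is solved by u_k = k/112, giving u_60 = 60/112 = 15/28.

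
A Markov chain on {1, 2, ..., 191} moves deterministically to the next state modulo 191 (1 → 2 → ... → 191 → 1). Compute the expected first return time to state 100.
E[T_100 | X_0 = 100] = 191

The chain cycles deterministically, so starting at state 100 it returns in exactly 191 steps. Equivalently, the stationary distribution is uniform π_j = 1/191 for every state j, so by Kac's formula E[T_100] = 1/π_100 = 191.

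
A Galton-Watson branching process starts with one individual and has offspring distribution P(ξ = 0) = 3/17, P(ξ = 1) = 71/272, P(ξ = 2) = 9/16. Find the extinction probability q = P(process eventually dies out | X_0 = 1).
q = 16/51

The pgf is f(s) = 3/17 + 71/272·s + 9/16·s². The extinction probability q is the smallest fixed point of f in [0, 1]. Setting s = f(s):
  9/16·s² + (71/272 − 1)·s + 3/17 = 0
  9/16·s² − (3/17 + 9/16)·s + 3/17 = 0
which factors as (s − 1)·(9/16·s − 3/17) = 0, giving roots s = 1 and s = (3/17)/(9/16) = 16/51.
Mean offspring μ = 71/272 + 2·9/16 = 377/272 > 1 (supercritical), so q < 1. The extinction probability is the smaller root: q = (3/17)/(9/16) = 16/51.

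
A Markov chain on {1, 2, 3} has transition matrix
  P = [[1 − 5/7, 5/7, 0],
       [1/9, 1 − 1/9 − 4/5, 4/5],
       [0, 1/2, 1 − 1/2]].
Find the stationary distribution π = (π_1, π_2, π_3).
π = (7/124, 45/124, 18/31)

This is a birth-death chain on three states, which satisfies detailed balance: π_1 · P_{12} = π_2 · P_{21} and π_2 · P_{23} = π_3 · P_{32}.
From π_1 · 5/7 = π_2 · 1/9: π_2/π_1 = (5/7)/(1/9) = 45/7.
From π_2 · 4/5 = π_3 · 1/2: π_3/π_2 = (4/5)/(1/2) = 8/5.
Take π_1 proportional to 1; then unnormalized π = (1, 45/7, 72/7). Normalize by dividing by the sum 124/7:
  π = (7/124, 45/124, 18/31).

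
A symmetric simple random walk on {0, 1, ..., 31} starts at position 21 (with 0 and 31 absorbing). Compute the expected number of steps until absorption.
E[τ | X_0 = 21] = 210

Let v_k = E[τ | X_0 = k]. Boundary: v_0 = v_31 = 0. Recurrence: v_k = 1 + (v_{k-1} + v_{k+1})/2 for 1 ≤ k ≤ 30. The particular solution to v_k − (v_{k-1} + v_{k+1})/2 = 1 is v_k = −k^2. Adding homogeneous solution A + B k and matching boundaries gives v_k = k (31 − k). Substituting k = 21: v_21 = 21 · 10 = 210.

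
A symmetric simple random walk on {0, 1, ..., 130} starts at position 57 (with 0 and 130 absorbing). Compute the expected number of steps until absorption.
E[τ | X_0 = 57] = 4161

Let v_k = E[τ | X_0 = k]. Boundary: v_0 = v_130 = 0. Recurrence: v_k = 1 + (v_{k-1} + v_{k+1})/2 for 1 ≤ k ≤ 129. The particular solution to v_k − (v_{k-1} + v_{k+1})/2 = 1 is v_k = −k^2. Adding homogeneous solution A + B k and matching boundaries gives v_k = k (130 − k). Substituting k = 57: v_57 = 57 · 73 = 4161.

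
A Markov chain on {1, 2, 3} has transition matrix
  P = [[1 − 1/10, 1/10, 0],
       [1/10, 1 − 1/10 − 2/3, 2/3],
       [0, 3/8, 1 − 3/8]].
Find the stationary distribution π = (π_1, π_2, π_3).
π = (9/34, 9/34, 8/17)

This is a birth-death chain on three states, which satisfies detailed balance: π_1 · P_{12} = π_2 · P_{21} and π_2 · P_{23} = π_3 · P_{32}.
From π_1 · 1/10 = π_2 · 1/10: π_2/π_1 = (1/10)/(1/10) = 1.
From π_2 · 2/3 = π_3 · 3/8: π_3/π_2 = (2/3)/(3/8) = 16/9.
Take π_1 proportional to 1; then unnormalized π = (1, 1, 16/9). Normalize by dividing by the sum 34/9:
  π = (9/34, 9/34, 8/17).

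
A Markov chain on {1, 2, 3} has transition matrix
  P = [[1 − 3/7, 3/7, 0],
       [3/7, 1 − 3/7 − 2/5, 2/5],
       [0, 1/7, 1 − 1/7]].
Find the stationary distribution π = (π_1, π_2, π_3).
π = (5/24, 5/24, 7/12)

This is a birth-death chain on three states, which satisfies detailed balance: π_1 · P_{12} = π_2 · P_{21} and π_2 · P_{23} = π_3 · P_{32}.
From π_1 · 3/7 = π_2 · 3/7: π_2/π_1 = (3/7)/(3/7) = 1.
From π_2 · 2/5 = π_3 · 1/7: π_3/π_2 = (2/5)/(1/7) = 14/5.
Take π_1 proportional to 1; then unnormalized π = (1, 1, 14/5). Normalize by dividing by the sum 24/5:
  π = (5/24, 5/24, 7/12).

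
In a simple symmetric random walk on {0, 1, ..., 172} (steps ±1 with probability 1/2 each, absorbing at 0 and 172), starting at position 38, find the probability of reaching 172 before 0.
P(hit 172 before 0) = 38/172 = 19/86

Let u_k = P(hit 172 before 0 | start at k). Then u_0 = 0, u_172 = 1, and u_k = u_{k-1}/2 + u_{k+1}/2 for 1 ≤ k ≤ 171. This harmonic recurrence is solved by u_k = k/172, giving u_38 = 38/172 = 19/86.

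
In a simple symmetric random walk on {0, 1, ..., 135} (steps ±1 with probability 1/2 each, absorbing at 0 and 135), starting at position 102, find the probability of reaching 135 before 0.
P(hit 135 before 0) = 102/135 = 34/45

Let u_k = P(hit 135 before 0 | start at k). Then u_0 = 0, u_135 = 1, and u_k = u_{k-1}/2 + u_{k+1}/2 for 1 ≤ k ≤ 134. This harmonic recurrence is solved by u_k = k/135, giving u_102 = 102/135 = 34/45.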